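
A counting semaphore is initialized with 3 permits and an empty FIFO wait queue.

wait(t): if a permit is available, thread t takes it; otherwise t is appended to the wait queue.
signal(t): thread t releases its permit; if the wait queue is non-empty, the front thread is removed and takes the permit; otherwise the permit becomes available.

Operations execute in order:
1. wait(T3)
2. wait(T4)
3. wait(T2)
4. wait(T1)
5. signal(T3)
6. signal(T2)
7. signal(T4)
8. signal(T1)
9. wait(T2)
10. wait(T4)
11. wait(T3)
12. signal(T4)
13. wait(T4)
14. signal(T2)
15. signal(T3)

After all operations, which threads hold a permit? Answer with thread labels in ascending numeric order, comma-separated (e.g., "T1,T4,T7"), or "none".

Step 1: wait(T3) -> count=2 queue=[] holders={T3}
Step 2: wait(T4) -> count=1 queue=[] holders={T3,T4}
Step 3: wait(T2) -> count=0 queue=[] holders={T2,T3,T4}
Step 4: wait(T1) -> count=0 queue=[T1] holders={T2,T3,T4}
Step 5: signal(T3) -> count=0 queue=[] holders={T1,T2,T4}
Step 6: signal(T2) -> count=1 queue=[] holders={T1,T4}
Step 7: signal(T4) -> count=2 queue=[] holders={T1}
Step 8: signal(T1) -> count=3 queue=[] holders={none}
Step 9: wait(T2) -> count=2 queue=[] holders={T2}
Step 10: wait(T4) -> count=1 queue=[] holders={T2,T4}
Step 11: wait(T3) -> count=0 queue=[] holders={T2,T3,T4}
Step 12: signal(T4) -> count=1 queue=[] holders={T2,T3}
Step 13: wait(T4) -> count=0 queue=[] holders={T2,T3,T4}
Step 14: signal(T2) -> count=1 queue=[] holders={T3,T4}
Step 15: signal(T3) -> count=2 queue=[] holders={T4}
Final holders: T4

Answer: T4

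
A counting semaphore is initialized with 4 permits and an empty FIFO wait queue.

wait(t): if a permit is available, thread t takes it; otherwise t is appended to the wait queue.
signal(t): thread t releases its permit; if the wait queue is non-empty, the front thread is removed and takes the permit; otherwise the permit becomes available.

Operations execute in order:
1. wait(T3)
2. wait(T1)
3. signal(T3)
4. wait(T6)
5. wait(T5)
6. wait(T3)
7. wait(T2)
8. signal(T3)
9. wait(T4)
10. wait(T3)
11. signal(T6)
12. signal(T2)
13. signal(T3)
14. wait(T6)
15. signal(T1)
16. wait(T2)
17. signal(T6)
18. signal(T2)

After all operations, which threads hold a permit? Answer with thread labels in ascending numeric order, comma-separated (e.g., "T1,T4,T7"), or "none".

Step 1: wait(T3) -> count=3 queue=[] holders={T3}
Step 2: wait(T1) -> count=2 queue=[] holders={T1,T3}
Step 3: signal(T3) -> count=3 queue=[] holders={T1}
Step 4: wait(T6) -> count=2 queue=[] holders={T1,T6}
Step 5: wait(T5) -> count=1 queue=[] holders={T1,T5,T6}
Step 6: wait(T3) -> count=0 queue=[] holders={T1,T3,T5,T6}
Step 7: wait(T2) -> count=0 queue=[T2] holders={T1,T3,T5,T6}
Step 8: signal(T3) -> count=0 queue=[] holders={T1,T2,T5,T6}
Step 9: wait(T4) -> count=0 queue=[T4] holders={T1,T2,T5,T6}
Step 10: wait(T3) -> count=0 queue=[T4,T3] holders={T1,T2,T5,T6}
Step 11: signal(T6) -> count=0 queue=[T3] holders={T1,T2,T4,T5}
Step 12: signal(T2) -> count=0 queue=[] holders={T1,T3,T4,T5}
Step 13: signal(T3) -> count=1 queue=[] holders={T1,T4,T5}
Step 14: wait(T6) -> count=0 queue=[] holders={T1,T4,T5,T6}
Step 15: signal(T1) -> count=1 queue=[] holders={T4,T5,T6}
Step 16: wait(T2) -> count=0 queue=[] holders={T2,T4,T5,T6}
Step 17: signal(T6) -> count=1 queue=[] holders={T2,T4,T5}
Step 18: signal(T2) -> count=2 queue=[] holders={T4,T5}
Final holders: T4,T5

Answer: T4,T5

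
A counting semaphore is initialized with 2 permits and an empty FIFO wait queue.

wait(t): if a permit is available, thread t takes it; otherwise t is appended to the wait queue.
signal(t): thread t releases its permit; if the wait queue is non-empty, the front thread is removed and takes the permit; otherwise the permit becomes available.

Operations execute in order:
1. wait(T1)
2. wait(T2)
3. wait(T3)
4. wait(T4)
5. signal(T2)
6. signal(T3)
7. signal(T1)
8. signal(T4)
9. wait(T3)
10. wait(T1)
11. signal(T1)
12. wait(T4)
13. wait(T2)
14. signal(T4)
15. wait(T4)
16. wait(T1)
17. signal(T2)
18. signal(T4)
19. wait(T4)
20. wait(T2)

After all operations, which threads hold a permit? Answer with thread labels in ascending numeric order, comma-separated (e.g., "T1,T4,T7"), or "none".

Step 1: wait(T1) -> count=1 queue=[] holders={T1}
Step 2: wait(T2) -> count=0 queue=[] holders={T1,T2}
Step 3: wait(T3) -> count=0 queue=[T3] holders={T1,T2}
Step 4: wait(T4) -> count=0 queue=[T3,T4] holders={T1,T2}
Step 5: signal(T2) -> count=0 queue=[T4] holders={T1,T3}
Step 6: signal(T3) -> count=0 queue=[] holders={T1,T4}
Step 7: signal(T1) -> count=1 queue=[] holders={T4}
Step 8: signal(T4) -> count=2 queue=[] holders={none}
Step 9: wait(T3) -> count=1 queue=[] holders={T3}
Step 10: wait(T1) -> count=0 queue=[] holders={T1,T3}
Step 11: signal(T1) -> count=1 queue=[] holders={T3}
Step 12: wait(T4) -> count=0 queue=[] holders={T3,T4}
Step 13: wait(T2) -> count=0 queue=[T2] holders={T3,T4}
Step 14: signal(T4) -> count=0 queue=[] holders={T2,T3}
Step 15: wait(T4) -> count=0 queue=[T4] holders={T2,T3}
Step 16: wait(T1) -> count=0 queue=[T4,T1] holders={T2,T3}
Step 17: signal(T2) -> count=0 queue=[T1] holders={T3,T4}
Step 18: signal(T4) -> count=0 queue=[] holders={T1,T3}
Step 19: wait(T4) -> count=0 queue=[T4] holders={T1,T3}
Step 20: wait(T2) -> count=0 queue=[T4,T2] holders={T1,T3}
Final holders: T1,T3

Answer: T1,T3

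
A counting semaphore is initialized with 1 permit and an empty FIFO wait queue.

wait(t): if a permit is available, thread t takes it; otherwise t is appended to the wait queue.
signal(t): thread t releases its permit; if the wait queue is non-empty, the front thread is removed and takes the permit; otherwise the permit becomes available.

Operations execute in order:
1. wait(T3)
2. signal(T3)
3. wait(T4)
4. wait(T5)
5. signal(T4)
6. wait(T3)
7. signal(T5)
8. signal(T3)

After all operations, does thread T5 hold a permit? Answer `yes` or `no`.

Step 1: wait(T3) -> count=0 queue=[] holders={T3}
Step 2: signal(T3) -> count=1 queue=[] holders={none}
Step 3: wait(T4) -> count=0 queue=[] holders={T4}
Step 4: wait(T5) -> count=0 queue=[T5] holders={T4}
Step 5: signal(T4) -> count=0 queue=[] holders={T5}
Step 6: wait(T3) -> count=0 queue=[T3] holders={T5}
Step 7: signal(T5) -> count=0 queue=[] holders={T3}
Step 8: signal(T3) -> count=1 queue=[] holders={none}
Final holders: {none} -> T5 not in holders

Answer: no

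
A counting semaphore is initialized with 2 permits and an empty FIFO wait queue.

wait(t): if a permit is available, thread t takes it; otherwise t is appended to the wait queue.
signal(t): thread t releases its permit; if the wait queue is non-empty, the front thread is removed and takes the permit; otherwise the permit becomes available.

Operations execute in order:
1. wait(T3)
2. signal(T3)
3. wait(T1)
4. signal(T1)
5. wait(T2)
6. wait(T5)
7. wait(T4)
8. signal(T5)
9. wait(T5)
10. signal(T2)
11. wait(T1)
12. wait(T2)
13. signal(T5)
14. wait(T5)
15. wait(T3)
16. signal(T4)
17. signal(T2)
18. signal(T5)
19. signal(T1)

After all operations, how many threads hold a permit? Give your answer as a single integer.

Answer: 1

Derivation:
Step 1: wait(T3) -> count=1 queue=[] holders={T3}
Step 2: signal(T3) -> count=2 queue=[] holders={none}
Step 3: wait(T1) -> count=1 queue=[] holders={T1}
Step 4: signal(T1) -> count=2 queue=[] holders={none}
Step 5: wait(T2) -> count=1 queue=[] holders={T2}
Step 6: wait(T5) -> count=0 queue=[] holders={T2,T5}
Step 7: wait(T4) -> count=0 queue=[T4] holders={T2,T5}
Step 8: signal(T5) -> count=0 queue=[] holders={T2,T4}
Step 9: wait(T5) -> count=0 queue=[T5] holders={T2,T4}
Step 10: signal(T2) -> count=0 queue=[] holders={T4,T5}
Step 11: wait(T1) -> count=0 queue=[T1] holders={T4,T5}
Step 12: wait(T2) -> count=0 queue=[T1,T2] holders={T4,T5}
Step 13: signal(T5) -> count=0 queue=[T2] holders={T1,T4}
Step 14: wait(T5) -> count=0 queue=[T2,T5] holders={T1,T4}
Step 15: wait(T3) -> count=0 queue=[T2,T5,T3] holders={T1,T4}
Step 16: signal(T4) -> count=0 queue=[T5,T3] holders={T1,T2}
Step 17: signal(T2) -> count=0 queue=[T3] holders={T1,T5}
Step 18: signal(T5) -> count=0 queue=[] holders={T1,T3}
Step 19: signal(T1) -> count=1 queue=[] holders={T3}
Final holders: {T3} -> 1 thread(s)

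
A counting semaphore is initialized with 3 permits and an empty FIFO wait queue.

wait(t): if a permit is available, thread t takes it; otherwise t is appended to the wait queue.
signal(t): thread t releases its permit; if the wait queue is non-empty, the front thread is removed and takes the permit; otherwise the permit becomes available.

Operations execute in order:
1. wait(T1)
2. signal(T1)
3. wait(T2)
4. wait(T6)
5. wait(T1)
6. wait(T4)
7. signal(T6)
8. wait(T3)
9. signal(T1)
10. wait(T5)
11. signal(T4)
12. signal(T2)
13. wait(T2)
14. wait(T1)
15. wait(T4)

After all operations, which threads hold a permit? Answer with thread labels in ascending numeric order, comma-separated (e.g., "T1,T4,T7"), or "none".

Answer: T2,T3,T5

Derivation:
Step 1: wait(T1) -> count=2 queue=[] holders={T1}
Step 2: signal(T1) -> count=3 queue=[] holders={none}
Step 3: wait(T2) -> count=2 queue=[] holders={T2}
Step 4: wait(T6) -> count=1 queue=[] holders={T2,T6}
Step 5: wait(T1) -> count=0 queue=[] holders={T1,T2,T6}
Step 6: wait(T4) -> count=0 queue=[T4] holders={T1,T2,T6}
Step 7: signal(T6) -> count=0 queue=[] holders={T1,T2,T4}
Step 8: wait(T3) -> count=0 queue=[T3] holders={T1,T2,T4}
Step 9: signal(T1) -> count=0 queue=[] holders={T2,T3,T4}
Step 10: wait(T5) -> count=0 queue=[T5] holders={T2,T3,T4}
Step 11: signal(T4) -> count=0 queue=[] holders={T2,T3,T5}
Step 12: signal(T2) -> count=1 queue=[] holders={T3,T5}
Step 13: wait(T2) -> count=0 queue=[] holders={T2,T3,T5}
Step 14: wait(T1) -> count=0 queue=[T1] holders={T2,T3,T5}
Step 15: wait(T4) -> count=0 queue=[T1,T4] holders={T2,T3,T5}
Final holders: T2,T3,T5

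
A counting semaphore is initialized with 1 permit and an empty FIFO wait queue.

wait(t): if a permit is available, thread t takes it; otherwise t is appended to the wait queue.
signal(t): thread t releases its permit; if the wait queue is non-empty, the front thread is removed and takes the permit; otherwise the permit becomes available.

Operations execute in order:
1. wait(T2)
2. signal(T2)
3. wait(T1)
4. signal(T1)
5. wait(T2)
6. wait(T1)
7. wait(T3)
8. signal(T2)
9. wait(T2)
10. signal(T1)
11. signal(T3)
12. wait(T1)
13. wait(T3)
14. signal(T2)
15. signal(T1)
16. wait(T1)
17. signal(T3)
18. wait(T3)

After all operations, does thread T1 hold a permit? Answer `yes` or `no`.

Step 1: wait(T2) -> count=0 queue=[] holders={T2}
Step 2: signal(T2) -> count=1 queue=[] holders={none}
Step 3: wait(T1) -> count=0 queue=[] holders={T1}
Step 4: signal(T1) -> count=1 queue=[] holders={none}
Step 5: wait(T2) -> count=0 queue=[] holders={T2}
Step 6: wait(T1) -> count=0 queue=[T1] holders={T2}
Step 7: wait(T3) -> count=0 queue=[T1,T3] holders={T2}
Step 8: signal(T2) -> count=0 queue=[T3] holders={T1}
Step 9: wait(T2) -> count=0 queue=[T3,T2] holders={T1}
Step 10: signal(T1) -> count=0 queue=[T2] holders={T3}
Step 11: signal(T3) -> count=0 queue=[] holders={T2}
Step 12: wait(T1) -> count=0 queue=[T1] holders={T2}
Step 13: wait(T3) -> count=0 queue=[T1,T3] holders={T2}
Step 14: signal(T2) -> count=0 queue=[T3] holders={T1}
Step 15: signal(T1) -> count=0 queue=[] holders={T3}
Step 16: wait(T1) -> count=0 queue=[T1] holders={T3}
Step 17: signal(T3) -> count=0 queue=[] holders={T1}
Step 18: wait(T3) -> count=0 queue=[T3] holders={T1}
Final holders: {T1} -> T1 in holders

Answer: yes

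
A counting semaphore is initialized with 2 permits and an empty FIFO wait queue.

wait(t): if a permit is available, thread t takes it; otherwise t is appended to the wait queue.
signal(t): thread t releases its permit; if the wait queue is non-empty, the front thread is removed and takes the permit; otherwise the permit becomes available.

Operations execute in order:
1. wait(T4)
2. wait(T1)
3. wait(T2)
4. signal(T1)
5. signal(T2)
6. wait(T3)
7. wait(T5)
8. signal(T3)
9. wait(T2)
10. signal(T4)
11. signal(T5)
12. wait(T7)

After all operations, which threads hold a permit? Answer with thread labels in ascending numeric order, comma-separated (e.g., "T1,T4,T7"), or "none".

Answer: T2,T7

Derivation:
Step 1: wait(T4) -> count=1 queue=[] holders={T4}
Step 2: wait(T1) -> count=0 queue=[] holders={T1,T4}
Step 3: wait(T2) -> count=0 queue=[T2] holders={T1,T4}
Step 4: signal(T1) -> count=0 queue=[] holders={T2,T4}
Step 5: signal(T2) -> count=1 queue=[] holders={T4}
Step 6: wait(T3) -> count=0 queue=[] holders={T3,T4}
Step 7: wait(T5) -> count=0 queue=[T5] holders={T3,T4}
Step 8: signal(T3) -> count=0 queue=[] holders={T4,T5}
Step 9: wait(T2) -> count=0 queue=[T2] holders={T4,T5}
Step 10: signal(T4) -> count=0 queue=[] holders={T2,T5}
Step 11: signal(T5) -> count=1 queue=[] holders={T2}
Step 12: wait(T7) -> count=0 queue=[] holders={T2,T7}
Final holders: T2,T7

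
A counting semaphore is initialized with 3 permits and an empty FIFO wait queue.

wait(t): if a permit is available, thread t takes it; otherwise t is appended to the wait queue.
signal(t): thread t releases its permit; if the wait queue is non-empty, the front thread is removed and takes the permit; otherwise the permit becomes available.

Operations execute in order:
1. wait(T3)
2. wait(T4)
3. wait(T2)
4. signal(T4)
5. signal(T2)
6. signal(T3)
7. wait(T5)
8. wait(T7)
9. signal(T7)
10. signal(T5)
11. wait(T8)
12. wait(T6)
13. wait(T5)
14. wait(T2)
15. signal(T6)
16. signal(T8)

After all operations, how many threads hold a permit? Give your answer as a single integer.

Step 1: wait(T3) -> count=2 queue=[] holders={T3}
Step 2: wait(T4) -> count=1 queue=[] holders={T3,T4}
Step 3: wait(T2) -> count=0 queue=[] holders={T2,T3,T4}
Step 4: signal(T4) -> count=1 queue=[] holders={T2,T3}
Step 5: signal(T2) -> count=2 queue=[] holders={T3}
Step 6: signal(T3) -> count=3 queue=[] holders={none}
Step 7: wait(T5) -> count=2 queue=[] holders={T5}
Step 8: wait(T7) -> count=1 queue=[] holders={T5,T7}
Step 9: signal(T7) -> count=2 queue=[] holders={T5}
Step 10: signal(T5) -> count=3 queue=[] holders={none}
Step 11: wait(T8) -> count=2 queue=[] holders={T8}
Step 12: wait(T6) -> count=1 queue=[] holders={T6,T8}
Step 13: wait(T5) -> count=0 queue=[] holders={T5,T6,T8}
Step 14: wait(T2) -> count=0 queue=[T2] holders={T5,T6,T8}
Step 15: signal(T6) -> count=0 queue=[] holders={T2,T5,T8}
Step 16: signal(T8) -> count=1 queue=[] holders={T2,T5}
Final holders: {T2,T5} -> 2 thread(s)

Answer: 2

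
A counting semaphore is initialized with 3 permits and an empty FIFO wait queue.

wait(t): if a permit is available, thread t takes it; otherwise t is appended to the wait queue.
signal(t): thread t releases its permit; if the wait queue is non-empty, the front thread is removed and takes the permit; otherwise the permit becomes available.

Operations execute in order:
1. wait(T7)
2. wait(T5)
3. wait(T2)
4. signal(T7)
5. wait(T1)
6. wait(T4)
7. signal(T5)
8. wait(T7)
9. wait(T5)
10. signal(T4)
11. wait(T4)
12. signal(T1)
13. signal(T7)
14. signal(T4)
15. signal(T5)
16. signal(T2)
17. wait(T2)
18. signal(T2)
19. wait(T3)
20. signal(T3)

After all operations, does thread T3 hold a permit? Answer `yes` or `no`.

Step 1: wait(T7) -> count=2 queue=[] holders={T7}
Step 2: wait(T5) -> count=1 queue=[] holders={T5,T7}
Step 3: wait(T2) -> count=0 queue=[] holders={T2,T5,T7}
Step 4: signal(T7) -> count=1 queue=[] holders={T2,T5}
Step 5: wait(T1) -> count=0 queue=[] holders={T1,T2,T5}
Step 6: wait(T4) -> count=0 queue=[T4] holders={T1,T2,T5}
Step 7: signal(T5) -> count=0 queue=[] holders={T1,T2,T4}
Step 8: wait(T7) -> count=0 queue=[T7] holders={T1,T2,T4}
Step 9: wait(T5) -> count=0 queue=[T7,T5] holders={T1,T2,T4}
Step 10: signal(T4) -> count=0 queue=[T5] holders={T1,T2,T7}
Step 11: wait(T4) -> count=0 queue=[T5,T4] holders={T1,T2,T7}
Step 12: signal(T1) -> count=0 queue=[T4] holders={T2,T5,T7}
Step 13: signal(T7) -> count=0 queue=[] holders={T2,T4,T5}
Step 14: signal(T4) -> count=1 queue=[] holders={T2,T5}
Step 15: signal(T5) -> count=2 queue=[] holders={T2}
Step 16: signal(T2) -> count=3 queue=[] holders={none}
Step 17: wait(T2) -> count=2 queue=[] holders={T2}
Step 18: signal(T2) -> count=3 queue=[] holders={none}
Step 19: wait(T3) -> count=2 queue=[] holders={T3}
Step 20: signal(T3) -> count=3 queue=[] holders={none}
Final holders: {none} -> T3 not in holders

Answer: no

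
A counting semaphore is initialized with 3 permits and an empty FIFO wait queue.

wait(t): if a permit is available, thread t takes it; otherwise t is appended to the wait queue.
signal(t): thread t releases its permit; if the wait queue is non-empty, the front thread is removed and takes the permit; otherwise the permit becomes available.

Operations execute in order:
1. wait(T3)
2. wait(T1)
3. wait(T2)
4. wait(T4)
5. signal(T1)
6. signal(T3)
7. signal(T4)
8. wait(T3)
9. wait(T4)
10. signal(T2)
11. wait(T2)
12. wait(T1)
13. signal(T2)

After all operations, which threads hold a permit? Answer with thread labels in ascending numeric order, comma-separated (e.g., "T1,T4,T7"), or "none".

Answer: T1,T3,T4

Derivation:
Step 1: wait(T3) -> count=2 queue=[] holders={T3}
Step 2: wait(T1) -> count=1 queue=[] holders={T1,T3}
Step 3: wait(T2) -> count=0 queue=[] holders={T1,T2,T3}
Step 4: wait(T4) -> count=0 queue=[T4] holders={T1,T2,T3}
Step 5: signal(T1) -> count=0 queue=[] holders={T2,T3,T4}
Step 6: signal(T3) -> count=1 queue=[] holders={T2,T4}
Step 7: signal(T4) -> count=2 queue=[] holders={T2}
Step 8: wait(T3) -> count=1 queue=[] holders={T2,T3}
Step 9: wait(T4) -> count=0 queue=[] holders={T2,T3,T4}
Step 10: signal(T2) -> count=1 queue=[] holders={T3,T4}
Step 11: wait(T2) -> count=0 queue=[] holders={T2,T3,T4}
Step 12: wait(T1) -> count=0 queue=[T1] holders={T2,T3,T4}
Step 13: signal(T2) -> count=0 queue=[] holders={T1,T3,T4}
Final holders: T1,T3,T4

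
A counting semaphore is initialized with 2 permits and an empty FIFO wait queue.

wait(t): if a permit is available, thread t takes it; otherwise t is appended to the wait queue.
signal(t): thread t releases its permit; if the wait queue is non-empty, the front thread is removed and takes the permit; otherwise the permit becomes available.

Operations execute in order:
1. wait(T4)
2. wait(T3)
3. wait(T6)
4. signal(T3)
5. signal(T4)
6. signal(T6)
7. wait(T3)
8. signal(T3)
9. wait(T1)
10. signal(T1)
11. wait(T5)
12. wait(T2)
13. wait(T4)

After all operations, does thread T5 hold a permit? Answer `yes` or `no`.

Step 1: wait(T4) -> count=1 queue=[] holders={T4}
Step 2: wait(T3) -> count=0 queue=[] holders={T3,T4}
Step 3: wait(T6) -> count=0 queue=[T6] holders={T3,T4}
Step 4: signal(T3) -> count=0 queue=[] holders={T4,T6}
Step 5: signal(T4) -> count=1 queue=[] holders={T6}
Step 6: signal(T6) -> count=2 queue=[] holders={none}
Step 7: wait(T3) -> count=1 queue=[] holders={T3}
Step 8: signal(T3) -> count=2 queue=[] holders={none}
Step 9: wait(T1) -> count=1 queue=[] holders={T1}
Step 10: signal(T1) -> count=2 queue=[] holders={none}
Step 11: wait(T5) -> count=1 queue=[] holders={T5}
Step 12: wait(T2) -> count=0 queue=[] holders={T2,T5}
Step 13: wait(T4) -> count=0 queue=[T4] holders={T2,T5}
Final holders: {T2,T5} -> T5 in holders

Answer: yes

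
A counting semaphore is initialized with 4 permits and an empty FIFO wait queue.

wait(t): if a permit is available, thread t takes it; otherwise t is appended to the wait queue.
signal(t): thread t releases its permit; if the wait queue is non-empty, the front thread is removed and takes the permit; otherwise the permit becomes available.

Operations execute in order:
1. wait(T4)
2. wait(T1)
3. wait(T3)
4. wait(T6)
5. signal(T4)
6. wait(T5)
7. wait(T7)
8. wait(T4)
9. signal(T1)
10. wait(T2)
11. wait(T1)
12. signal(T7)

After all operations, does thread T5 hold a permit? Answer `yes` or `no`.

Answer: yes

Derivation:
Step 1: wait(T4) -> count=3 queue=[] holders={T4}
Step 2: wait(T1) -> count=2 queue=[] holders={T1,T4}
Step 3: wait(T3) -> count=1 queue=[] holders={T1,T3,T4}
Step 4: wait(T6) -> count=0 queue=[] holders={T1,T3,T4,T6}
Step 5: signal(T4) -> count=1 queue=[] holders={T1,T3,T6}
Step 6: wait(T5) -> count=0 queue=[] holders={T1,T3,T5,T6}
Step 7: wait(T7) -> count=0 queue=[T7] holders={T1,T3,T5,T6}
Step 8: wait(T4) -> count=0 queue=[T7,T4] holders={T1,T3,T5,T6}
Step 9: signal(T1) -> count=0 queue=[T4] holders={T3,T5,T6,T7}
Step 10: wait(T2) -> count=0 queue=[T4,T2] holders={T3,T5,T6,T7}
Step 11: wait(T1) -> count=0 queue=[T4,T2,T1] holders={T3,T5,T6,T7}
Step 12: signal(T7) -> count=0 queue=[T2,T1] holders={T3,T4,T5,T6}
Final holders: {T3,T4,T5,T6} -> T5 in holders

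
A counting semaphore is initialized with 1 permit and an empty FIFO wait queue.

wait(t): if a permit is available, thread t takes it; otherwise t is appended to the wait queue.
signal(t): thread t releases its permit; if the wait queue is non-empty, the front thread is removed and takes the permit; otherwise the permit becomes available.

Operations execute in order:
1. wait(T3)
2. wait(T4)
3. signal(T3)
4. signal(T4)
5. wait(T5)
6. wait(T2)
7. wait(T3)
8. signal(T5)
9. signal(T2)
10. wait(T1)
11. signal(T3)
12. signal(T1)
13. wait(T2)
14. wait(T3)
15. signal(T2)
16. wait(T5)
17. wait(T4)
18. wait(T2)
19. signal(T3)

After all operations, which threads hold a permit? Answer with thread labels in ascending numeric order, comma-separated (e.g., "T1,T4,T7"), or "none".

Answer: T5

Derivation:
Step 1: wait(T3) -> count=0 queue=[] holders={T3}
Step 2: wait(T4) -> count=0 queue=[T4] holders={T3}
Step 3: signal(T3) -> count=0 queue=[] holders={T4}
Step 4: signal(T4) -> count=1 queue=[] holders={none}
Step 5: wait(T5) -> count=0 queue=[] holders={T5}
Step 6: wait(T2) -> count=0 queue=[T2] holders={T5}
Step 7: wait(T3) -> count=0 queue=[T2,T3] holders={T5}
Step 8: signal(T5) -> count=0 queue=[T3] holders={T2}
Step 9: signal(T2) -> count=0 queue=[] holders={T3}
Step 10: wait(T1) -> count=0 queue=[T1] holders={T3}
Step 11: signal(T3) -> count=0 queue=[] holders={T1}
Step 12: signal(T1) -> count=1 queue=[] holders={none}
Step 13: wait(T2) -> count=0 queue=[] holders={T2}
Step 14: wait(T3) -> count=0 queue=[T3] holders={T2}
Step 15: signal(T2) -> count=0 queue=[] holders={T3}
Step 16: wait(T5) -> count=0 queue=[T5] holders={T3}
Step 17: wait(T4) -> count=0 queue=[T5,T4] holders={T3}
Step 18: wait(T2) -> count=0 queue=[T5,T4,T2] holders={T3}
Step 19: signal(T3) -> count=0 queue=[T4,T2] holders={T5}
Final holders: T5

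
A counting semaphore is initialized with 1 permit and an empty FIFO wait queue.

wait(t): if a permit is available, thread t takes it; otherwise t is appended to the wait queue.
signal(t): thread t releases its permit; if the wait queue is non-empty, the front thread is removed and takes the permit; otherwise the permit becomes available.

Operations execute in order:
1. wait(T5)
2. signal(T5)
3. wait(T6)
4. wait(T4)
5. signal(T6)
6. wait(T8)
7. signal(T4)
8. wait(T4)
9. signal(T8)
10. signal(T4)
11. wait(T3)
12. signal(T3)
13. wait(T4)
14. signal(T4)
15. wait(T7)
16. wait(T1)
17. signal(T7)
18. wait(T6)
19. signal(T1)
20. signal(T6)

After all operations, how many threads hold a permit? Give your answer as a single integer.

Step 1: wait(T5) -> count=0 queue=[] holders={T5}
Step 2: signal(T5) -> count=1 queue=[] holders={none}
Step 3: wait(T6) -> count=0 queue=[] holders={T6}
Step 4: wait(T4) -> count=0 queue=[T4] holders={T6}
Step 5: signal(T6) -> count=0 queue=[] holders={T4}
Step 6: wait(T8) -> count=0 queue=[T8] holders={T4}
Step 7: signal(T4) -> count=0 queue=[] holders={T8}
Step 8: wait(T4) -> count=0 queue=[T4] holders={T8}
Step 9: signal(T8) -> count=0 queue=[] holders={T4}
Step 10: signal(T4) -> count=1 queue=[] holders={none}
Step 11: wait(T3) -> count=0 queue=[] holders={T3}
Step 12: signal(T3) -> count=1 queue=[] holders={none}
Step 13: wait(T4) -> count=0 queue=[] holders={T4}
Step 14: signal(T4) -> count=1 queue=[] holders={none}
Step 15: wait(T7) -> count=0 queue=[] holders={T7}
Step 16: wait(T1) -> count=0 queue=[T1] holders={T7}
Step 17: signal(T7) -> count=0 queue=[] holders={T1}
Step 18: wait(T6) -> count=0 queue=[T6] holders={T1}
Step 19: signal(T1) -> count=0 queue=[] holders={T6}
Step 20: signal(T6) -> count=1 queue=[] holders={none}
Final holders: {none} -> 0 thread(s)

Answer: 0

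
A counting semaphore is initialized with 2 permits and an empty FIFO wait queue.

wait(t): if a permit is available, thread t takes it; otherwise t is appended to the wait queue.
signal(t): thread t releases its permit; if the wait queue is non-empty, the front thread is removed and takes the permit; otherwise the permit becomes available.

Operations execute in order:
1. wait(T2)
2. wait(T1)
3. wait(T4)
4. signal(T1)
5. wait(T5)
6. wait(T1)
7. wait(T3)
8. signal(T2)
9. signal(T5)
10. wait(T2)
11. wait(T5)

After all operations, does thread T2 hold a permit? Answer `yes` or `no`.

Step 1: wait(T2) -> count=1 queue=[] holders={T2}
Step 2: wait(T1) -> count=0 queue=[] holders={T1,T2}
Step 3: wait(T4) -> count=0 queue=[T4] holders={T1,T2}
Step 4: signal(T1) -> count=0 queue=[] holders={T2,T4}
Step 5: wait(T5) -> count=0 queue=[T5] holders={T2,T4}
Step 6: wait(T1) -> count=0 queue=[T5,T1] holders={T2,T4}
Step 7: wait(T3) -> count=0 queue=[T5,T1,T3] holders={T2,T4}
Step 8: signal(T2) -> count=0 queue=[T1,T3] holders={T4,T5}
Step 9: signal(T5) -> count=0 queue=[T3] holders={T1,T4}
Step 10: wait(T2) -> count=0 queue=[T3,T2] holders={T1,T4}
Step 11: wait(T5) -> count=0 queue=[T3,T2,T5] holders={T1,T4}
Final holders: {T1,T4} -> T2 not in holders

Answer: no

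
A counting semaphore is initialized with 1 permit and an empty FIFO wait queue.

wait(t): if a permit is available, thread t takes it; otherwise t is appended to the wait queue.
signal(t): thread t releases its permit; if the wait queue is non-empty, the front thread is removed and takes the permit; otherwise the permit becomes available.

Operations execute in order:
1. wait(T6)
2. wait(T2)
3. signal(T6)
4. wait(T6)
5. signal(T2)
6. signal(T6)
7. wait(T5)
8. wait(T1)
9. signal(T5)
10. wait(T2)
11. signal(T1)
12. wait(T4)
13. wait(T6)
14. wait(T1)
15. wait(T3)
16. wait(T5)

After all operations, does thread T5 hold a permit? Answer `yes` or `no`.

Step 1: wait(T6) -> count=0 queue=[] holders={T6}
Step 2: wait(T2) -> count=0 queue=[T2] holders={T6}
Step 3: signal(T6) -> count=0 queue=[] holders={T2}
Step 4: wait(T6) -> count=0 queue=[T6] holders={T2}
Step 5: signal(T2) -> count=0 queue=[] holders={T6}
Step 6: signal(T6) -> count=1 queue=[] holders={none}
Step 7: wait(T5) -> count=0 queue=[] holders={T5}
Step 8: wait(T1) -> count=0 queue=[T1] holders={T5}
Step 9: signal(T5) -> count=0 queue=[] holders={T1}
Step 10: wait(T2) -> count=0 queue=[T2] holders={T1}
Step 11: signal(T1) -> count=0 queue=[] holders={T2}
Step 12: wait(T4) -> count=0 queue=[T4] holders={T2}
Step 13: wait(T6) -> count=0 queue=[T4,T6] holders={T2}
Step 14: wait(T1) -> count=0 queue=[T4,T6,T1] holders={T2}
Step 15: wait(T3) -> count=0 queue=[T4,T6,T1,T3] holders={T2}
Step 16: wait(T5) -> count=0 queue=[T4,T6,T1,T3,T5] holders={T2}
Final holders: {T2} -> T5 not in holders

Answer: no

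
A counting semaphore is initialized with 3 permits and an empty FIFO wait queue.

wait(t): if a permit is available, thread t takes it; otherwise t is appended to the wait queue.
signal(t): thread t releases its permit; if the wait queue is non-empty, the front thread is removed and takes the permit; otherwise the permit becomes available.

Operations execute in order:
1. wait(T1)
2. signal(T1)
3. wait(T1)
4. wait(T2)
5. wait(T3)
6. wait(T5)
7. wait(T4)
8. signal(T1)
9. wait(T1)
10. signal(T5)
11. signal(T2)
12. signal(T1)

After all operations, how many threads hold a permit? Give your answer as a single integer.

Answer: 2

Derivation:
Step 1: wait(T1) -> count=2 queue=[] holders={T1}
Step 2: signal(T1) -> count=3 queue=[] holders={none}
Step 3: wait(T1) -> count=2 queue=[] holders={T1}
Step 4: wait(T2) -> count=1 queue=[] holders={T1,T2}
Step 5: wait(T3) -> count=0 queue=[] holders={T1,T2,T3}
Step 6: wait(T5) -> count=0 queue=[T5] holders={T1,T2,T3}
Step 7: wait(T4) -> count=0 queue=[T5,T4] holders={T1,T2,T3}
Step 8: signal(T1) -> count=0 queue=[T4] holders={T2,T3,T5}
Step 9: wait(T1) -> count=0 queue=[T4,T1] holders={T2,T3,T5}
Step 10: signal(T5) -> count=0 queue=[T1] holders={T2,T3,T4}
Step 11: signal(T2) -> count=0 queue=[] holders={T1,T3,T4}
Step 12: signal(T1) -> count=1 queue=[] holders={T3,T4}
Final holders: {T3,T4} -> 2 thread(s)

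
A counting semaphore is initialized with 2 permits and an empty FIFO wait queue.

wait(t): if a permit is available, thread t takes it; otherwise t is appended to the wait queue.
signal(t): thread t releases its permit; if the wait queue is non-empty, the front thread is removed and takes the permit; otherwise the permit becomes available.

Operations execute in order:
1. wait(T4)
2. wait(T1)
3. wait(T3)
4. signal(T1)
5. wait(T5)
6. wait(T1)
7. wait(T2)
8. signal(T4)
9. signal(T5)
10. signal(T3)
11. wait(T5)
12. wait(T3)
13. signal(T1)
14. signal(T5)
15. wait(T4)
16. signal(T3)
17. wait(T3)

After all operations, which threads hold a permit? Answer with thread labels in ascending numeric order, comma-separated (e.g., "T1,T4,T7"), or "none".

Step 1: wait(T4) -> count=1 queue=[] holders={T4}
Step 2: wait(T1) -> count=0 queue=[] holders={T1,T4}
Step 3: wait(T3) -> count=0 queue=[T3] holders={T1,T4}
Step 4: signal(T1) -> count=0 queue=[] holders={T3,T4}
Step 5: wait(T5) -> count=0 queue=[T5] holders={T3,T4}
Step 6: wait(T1) -> count=0 queue=[T5,T1] holders={T3,T4}
Step 7: wait(T2) -> count=0 queue=[T5,T1,T2] holders={T3,T4}
Step 8: signal(T4) -> count=0 queue=[T1,T2] holders={T3,T5}
Step 9: signal(T5) -> count=0 queue=[T2] holders={T1,T3}
Step 10: signal(T3) -> count=0 queue=[] holders={T1,T2}
Step 11: wait(T5) -> count=0 queue=[T5] holders={T1,T2}
Step 12: wait(T3) -> count=0 queue=[T5,T3] holders={T1,T2}
Step 13: signal(T1) -> count=0 queue=[T3] holders={T2,T5}
Step 14: signal(T5) -> count=0 queue=[] holders={T2,T3}
Step 15: wait(T4) -> count=0 queue=[T4] holders={T2,T3}
Step 16: signal(T3) -> count=0 queue=[] holders={T2,T4}
Step 17: wait(T3) -> count=0 queue=[T3] holders={T2,T4}
Final holders: T2,T4

Answer: T2,T4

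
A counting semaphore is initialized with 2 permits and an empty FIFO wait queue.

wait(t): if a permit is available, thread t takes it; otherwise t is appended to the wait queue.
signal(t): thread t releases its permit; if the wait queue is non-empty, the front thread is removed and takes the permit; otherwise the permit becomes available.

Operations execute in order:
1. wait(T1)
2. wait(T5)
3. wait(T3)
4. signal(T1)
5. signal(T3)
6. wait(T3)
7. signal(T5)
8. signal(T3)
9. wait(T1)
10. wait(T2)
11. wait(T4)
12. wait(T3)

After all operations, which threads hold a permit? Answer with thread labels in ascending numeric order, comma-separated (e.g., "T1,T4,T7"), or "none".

Answer: T1,T2

Derivation:
Step 1: wait(T1) -> count=1 queue=[] holders={T1}
Step 2: wait(T5) -> count=0 queue=[] holders={T1,T5}
Step 3: wait(T3) -> count=0 queue=[T3] holders={T1,T5}
Step 4: signal(T1) -> count=0 queue=[] holders={T3,T5}
Step 5: signal(T3) -> count=1 queue=[] holders={T5}
Step 6: wait(T3) -> count=0 queue=[] holders={T3,T5}
Step 7: signal(T5) -> count=1 queue=[] holders={T3}
Step 8: signal(T3) -> count=2 queue=[] holders={none}
Step 9: wait(T1) -> count=1 queue=[] holders={T1}
Step 10: wait(T2) -> count=0 queue=[] holders={T1,T2}
Step 11: wait(T4) -> count=0 queue=[T4] holders={T1,T2}
Step 12: wait(T3) -> count=0 queue=[T4,T3] holders={T1,T2}
Final holders: T1,T2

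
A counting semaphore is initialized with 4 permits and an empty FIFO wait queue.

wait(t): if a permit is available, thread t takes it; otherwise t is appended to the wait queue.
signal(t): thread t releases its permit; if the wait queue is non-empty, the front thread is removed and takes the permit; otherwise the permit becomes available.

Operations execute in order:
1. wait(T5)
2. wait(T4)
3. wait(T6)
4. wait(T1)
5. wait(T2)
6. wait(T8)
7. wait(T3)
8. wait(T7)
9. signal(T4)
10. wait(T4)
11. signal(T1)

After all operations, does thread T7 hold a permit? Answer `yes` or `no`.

Step 1: wait(T5) -> count=3 queue=[] holders={T5}
Step 2: wait(T4) -> count=2 queue=[] holders={T4,T5}
Step 3: wait(T6) -> count=1 queue=[] holders={T4,T5,T6}
Step 4: wait(T1) -> count=0 queue=[] holders={T1,T4,T5,T6}
Step 5: wait(T2) -> count=0 queue=[T2] holders={T1,T4,T5,T6}
Step 6: wait(T8) -> count=0 queue=[T2,T8] holders={T1,T4,T5,T6}
Step 7: wait(T3) -> count=0 queue=[T2,T8,T3] holders={T1,T4,T5,T6}
Step 8: wait(T7) -> count=0 queue=[T2,T8,T3,T7] holders={T1,T4,T5,T6}
Step 9: signal(T4) -> count=0 queue=[T8,T3,T7] holders={T1,T2,T5,T6}
Step 10: wait(T4) -> count=0 queue=[T8,T3,T7,T4] holders={T1,T2,T5,T6}
Step 11: signal(T1) -> count=0 queue=[T3,T7,T4] holders={T2,T5,T6,T8}
Final holders: {T2,T5,T6,T8} -> T7 not in holders

Answer: no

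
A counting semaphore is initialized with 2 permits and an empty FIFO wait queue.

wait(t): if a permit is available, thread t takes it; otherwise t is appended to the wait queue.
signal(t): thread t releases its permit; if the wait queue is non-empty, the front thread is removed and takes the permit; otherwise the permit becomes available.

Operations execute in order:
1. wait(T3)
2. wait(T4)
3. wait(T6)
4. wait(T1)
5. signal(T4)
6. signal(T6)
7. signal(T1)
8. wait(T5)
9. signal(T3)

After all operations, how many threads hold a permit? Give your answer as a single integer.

Answer: 1

Derivation:
Step 1: wait(T3) -> count=1 queue=[] holders={T3}
Step 2: wait(T4) -> count=0 queue=[] holders={T3,T4}
Step 3: wait(T6) -> count=0 queue=[T6] holders={T3,T4}
Step 4: wait(T1) -> count=0 queue=[T6,T1] holders={T3,T4}
Step 5: signal(T4) -> count=0 queue=[T1] holders={T3,T6}
Step 6: signal(T6) -> count=0 queue=[] holders={T1,T3}
Step 7: signal(T1) -> count=1 queue=[] holders={T3}
Step 8: wait(T5) -> count=0 queue=[] holders={T3,T5}
Step 9: signal(T3) -> count=1 queue=[] holders={T5}
Final holders: {T5} -> 1 thread(s)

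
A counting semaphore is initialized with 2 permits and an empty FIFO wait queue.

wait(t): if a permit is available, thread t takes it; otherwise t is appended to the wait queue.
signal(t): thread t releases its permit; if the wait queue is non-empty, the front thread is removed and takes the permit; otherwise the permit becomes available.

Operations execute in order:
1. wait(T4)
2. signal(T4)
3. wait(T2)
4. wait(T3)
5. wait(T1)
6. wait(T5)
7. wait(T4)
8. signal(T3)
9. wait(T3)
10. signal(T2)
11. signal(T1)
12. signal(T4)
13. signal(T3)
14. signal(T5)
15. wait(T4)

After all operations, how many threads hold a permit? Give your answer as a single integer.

Step 1: wait(T4) -> count=1 queue=[] holders={T4}
Step 2: signal(T4) -> count=2 queue=[] holders={none}
Step 3: wait(T2) -> count=1 queue=[] holders={T2}
Step 4: wait(T3) -> count=0 queue=[] holders={T2,T3}
Step 5: wait(T1) -> count=0 queue=[T1] holders={T2,T3}
Step 6: wait(T5) -> count=0 queue=[T1,T5] holders={T2,T3}
Step 7: wait(T4) -> count=0 queue=[T1,T5,T4] holders={T2,T3}
Step 8: signal(T3) -> count=0 queue=[T5,T4] holders={T1,T2}
Step 9: wait(T3) -> count=0 queue=[T5,T4,T3] holders={T1,T2}
Step 10: signal(T2) -> count=0 queue=[T4,T3] holders={T1,T5}
Step 11: signal(T1) -> count=0 queue=[T3] holders={T4,T5}
Step 12: signal(T4) -> count=0 queue=[] holders={T3,T5}
Step 13: signal(T3) -> count=1 queue=[] holders={T5}
Step 14: signal(T5) -> count=2 queue=[] holders={none}
Step 15: wait(T4) -> count=1 queue=[] holders={T4}
Final holders: {T4} -> 1 thread(s)

Answer: 1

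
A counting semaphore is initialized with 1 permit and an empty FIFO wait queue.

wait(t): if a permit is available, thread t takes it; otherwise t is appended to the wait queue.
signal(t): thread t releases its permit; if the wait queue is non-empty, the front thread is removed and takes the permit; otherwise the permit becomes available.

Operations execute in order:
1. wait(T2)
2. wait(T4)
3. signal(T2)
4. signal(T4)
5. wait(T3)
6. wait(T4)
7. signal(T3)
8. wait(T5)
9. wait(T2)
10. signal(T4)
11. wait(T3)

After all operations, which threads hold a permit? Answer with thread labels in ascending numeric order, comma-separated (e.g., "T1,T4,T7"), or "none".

Step 1: wait(T2) -> count=0 queue=[] holders={T2}
Step 2: wait(T4) -> count=0 queue=[T4] holders={T2}
Step 3: signal(T2) -> count=0 queue=[] holders={T4}
Step 4: signal(T4) -> count=1 queue=[] holders={none}
Step 5: wait(T3) -> count=0 queue=[] holders={T3}
Step 6: wait(T4) -> count=0 queue=[T4] holders={T3}
Step 7: signal(T3) -> count=0 queue=[] holders={T4}
Step 8: wait(T5) -> count=0 queue=[T5] holders={T4}
Step 9: wait(T2) -> count=0 queue=[T5,T2] holders={T4}
Step 10: signal(T4) -> count=0 queue=[T2] holders={T5}
Step 11: wait(T3) -> count=0 queue=[T2,T3] holders={T5}
Final holders: T5

Answer: T5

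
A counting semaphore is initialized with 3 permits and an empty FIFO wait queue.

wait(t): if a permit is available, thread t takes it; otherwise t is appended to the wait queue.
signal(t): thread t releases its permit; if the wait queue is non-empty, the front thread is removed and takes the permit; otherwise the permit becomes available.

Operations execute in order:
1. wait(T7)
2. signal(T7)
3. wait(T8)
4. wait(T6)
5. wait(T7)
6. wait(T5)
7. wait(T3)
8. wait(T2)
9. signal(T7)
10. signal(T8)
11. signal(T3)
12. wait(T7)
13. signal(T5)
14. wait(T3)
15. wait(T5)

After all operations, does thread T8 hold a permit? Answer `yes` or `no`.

Answer: no

Derivation:
Step 1: wait(T7) -> count=2 queue=[] holders={T7}
Step 2: signal(T7) -> count=3 queue=[] holders={none}
Step 3: wait(T8) -> count=2 queue=[] holders={T8}
Step 4: wait(T6) -> count=1 queue=[] holders={T6,T8}
Step 5: wait(T7) -> count=0 queue=[] holders={T6,T7,T8}
Step 6: wait(T5) -> count=0 queue=[T5] holders={T6,T7,T8}
Step 7: wait(T3) -> count=0 queue=[T5,T3] holders={T6,T7,T8}
Step 8: wait(T2) -> count=0 queue=[T5,T3,T2] holders={T6,T7,T8}
Step 9: signal(T7) -> count=0 queue=[T3,T2] holders={T5,T6,T8}
Step 10: signal(T8) -> count=0 queue=[T2] holders={T3,T5,T6}
Step 11: signal(T3) -> count=0 queue=[] holders={T2,T5,T6}
Step 12: wait(T7) -> count=0 queue=[T7] holders={T2,T5,T6}
Step 13: signal(T5) -> count=0 queue=[] holders={T2,T6,T7}
Step 14: wait(T3) -> count=0 queue=[T3] holders={T2,T6,T7}
Step 15: wait(T5) -> count=0 queue=[T3,T5] holders={T2,T6,T7}
Final holders: {T2,T6,T7} -> T8 not in holders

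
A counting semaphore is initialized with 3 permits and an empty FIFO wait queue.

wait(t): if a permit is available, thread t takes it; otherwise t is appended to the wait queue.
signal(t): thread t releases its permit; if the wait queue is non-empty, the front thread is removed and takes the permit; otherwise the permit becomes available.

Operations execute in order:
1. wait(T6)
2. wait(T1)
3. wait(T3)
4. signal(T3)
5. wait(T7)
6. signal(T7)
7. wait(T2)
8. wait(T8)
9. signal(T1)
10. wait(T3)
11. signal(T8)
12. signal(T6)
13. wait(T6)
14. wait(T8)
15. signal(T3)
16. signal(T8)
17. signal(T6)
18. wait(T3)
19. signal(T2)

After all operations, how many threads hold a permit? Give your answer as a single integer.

Answer: 1

Derivation:
Step 1: wait(T6) -> count=2 queue=[] holders={T6}
Step 2: wait(T1) -> count=1 queue=[] holders={T1,T6}
Step 3: wait(T3) -> count=0 queue=[] holders={T1,T3,T6}
Step 4: signal(T3) -> count=1 queue=[] holders={T1,T6}
Step 5: wait(T7) -> count=0 queue=[] holders={T1,T6,T7}
Step 6: signal(T7) -> count=1 queue=[] holders={T1,T6}
Step 7: wait(T2) -> count=0 queue=[] holders={T1,T2,T6}
Step 8: wait(T8) -> count=0 queue=[T8] holders={T1,T2,T6}
Step 9: signal(T1) -> count=0 queue=[] holders={T2,T6,T8}
Step 10: wait(T3) -> count=0 queue=[T3] holders={T2,T6,T8}
Step 11: signal(T8) -> count=0 queue=[] holders={T2,T3,T6}
Step 12: signal(T6) -> count=1 queue=[] holders={T2,T3}
Step 13: wait(T6) -> count=0 queue=[] holders={T2,T3,T6}
Step 14: wait(T8) -> count=0 queue=[T8] holders={T2,T3,T6}
Step 15: signal(T3) -> count=0 queue=[] holders={T2,T6,T8}
Step 16: signal(T8) -> count=1 queue=[] holders={T2,T6}
Step 17: signal(T6) -> count=2 queue=[] holders={T2}
Step 18: wait(T3) -> count=1 queue=[] holders={T2,T3}
Step 19: signal(T2) -> count=2 queue=[] holders={T3}
Final holders: {T3} -> 1 thread(s)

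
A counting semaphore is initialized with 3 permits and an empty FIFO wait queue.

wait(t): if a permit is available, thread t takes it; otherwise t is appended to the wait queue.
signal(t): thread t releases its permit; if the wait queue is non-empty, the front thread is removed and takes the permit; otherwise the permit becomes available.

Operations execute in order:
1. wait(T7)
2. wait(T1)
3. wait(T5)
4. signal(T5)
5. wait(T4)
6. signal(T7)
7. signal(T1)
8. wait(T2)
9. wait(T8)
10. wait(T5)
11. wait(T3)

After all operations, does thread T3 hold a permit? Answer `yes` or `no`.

Step 1: wait(T7) -> count=2 queue=[] holders={T7}
Step 2: wait(T1) -> count=1 queue=[] holders={T1,T7}
Step 3: wait(T5) -> count=0 queue=[] holders={T1,T5,T7}
Step 4: signal(T5) -> count=1 queue=[] holders={T1,T7}
Step 5: wait(T4) -> count=0 queue=[] holders={T1,T4,T7}
Step 6: signal(T7) -> count=1 queue=[] holders={T1,T4}
Step 7: signal(T1) -> count=2 queue=[] holders={T4}
Step 8: wait(T2) -> count=1 queue=[] holders={T2,T4}
Step 9: wait(T8) -> count=0 queue=[] holders={T2,T4,T8}
Step 10: wait(T5) -> count=0 queue=[T5] holders={T2,T4,T8}
Step 11: wait(T3) -> count=0 queue=[T5,T3] holders={T2,T4,T8}
Final holders: {T2,T4,T8} -> T3 not in holders

Answer: no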